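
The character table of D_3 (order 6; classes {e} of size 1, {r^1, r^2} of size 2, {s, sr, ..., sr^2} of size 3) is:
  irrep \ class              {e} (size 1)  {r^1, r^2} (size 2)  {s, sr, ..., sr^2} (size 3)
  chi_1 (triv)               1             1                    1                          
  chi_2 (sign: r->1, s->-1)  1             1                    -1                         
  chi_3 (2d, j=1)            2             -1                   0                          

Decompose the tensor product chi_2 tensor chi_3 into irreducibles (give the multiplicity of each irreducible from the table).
chi_2 tensor chi_3 = chi_3 (all other irreducibles have multiplicity 0).

The character of a tensor product is the pointwise product (chi_2 * chi_3)(C) = chi_2(C) * chi_3(C):
  {e}: (1)*(2), {r^1, r^2}: (1)*(-1), {s, sr, ..., sr^2}: (-1)*(0)
so (chi_2 * chi_3) takes values
  {e} -> 2, {r^1, r^2} -> -1, {s, sr, ..., sr^2} -> 0.
Now take the inner product of this character with each irreducible chi from the table, <chi_2*chi_3, chi> = (1/6) sum_C |C| (chi_2*chi_3)(C) conj(chi(C)):
  <chi_2*chi_3, chi_1> = (1/6)[1*(2)*conj(1) + 2*(-1)*conj(1) + 3*(0)*conj(1)]
      = (1/6)[(2) + (-2) + (0)] = 0/6 = 0
  <chi_2*chi_3, chi_2> = (1/6)[1*(2)*conj(1) + 2*(-1)*conj(1) + 3*(0)*conj(-1)]
      = (1/6)[(2) + (-2) + (0)] = 0/6 = 0
  <chi_2*chi_3, chi_3> = (1/6)[1*(2)*conj(2) + 2*(-1)*conj(-1) + 3*(0)*conj(0)]
      = (1/6)[(4) + (2) + (0)] = 6/6 = 1
Hence the multiplicities are chi_3: 1. Dimension check: dim(chi_2)*dim(chi_3) = 1*2 = 2 and sum (mult * dim) = 1*2 = 2.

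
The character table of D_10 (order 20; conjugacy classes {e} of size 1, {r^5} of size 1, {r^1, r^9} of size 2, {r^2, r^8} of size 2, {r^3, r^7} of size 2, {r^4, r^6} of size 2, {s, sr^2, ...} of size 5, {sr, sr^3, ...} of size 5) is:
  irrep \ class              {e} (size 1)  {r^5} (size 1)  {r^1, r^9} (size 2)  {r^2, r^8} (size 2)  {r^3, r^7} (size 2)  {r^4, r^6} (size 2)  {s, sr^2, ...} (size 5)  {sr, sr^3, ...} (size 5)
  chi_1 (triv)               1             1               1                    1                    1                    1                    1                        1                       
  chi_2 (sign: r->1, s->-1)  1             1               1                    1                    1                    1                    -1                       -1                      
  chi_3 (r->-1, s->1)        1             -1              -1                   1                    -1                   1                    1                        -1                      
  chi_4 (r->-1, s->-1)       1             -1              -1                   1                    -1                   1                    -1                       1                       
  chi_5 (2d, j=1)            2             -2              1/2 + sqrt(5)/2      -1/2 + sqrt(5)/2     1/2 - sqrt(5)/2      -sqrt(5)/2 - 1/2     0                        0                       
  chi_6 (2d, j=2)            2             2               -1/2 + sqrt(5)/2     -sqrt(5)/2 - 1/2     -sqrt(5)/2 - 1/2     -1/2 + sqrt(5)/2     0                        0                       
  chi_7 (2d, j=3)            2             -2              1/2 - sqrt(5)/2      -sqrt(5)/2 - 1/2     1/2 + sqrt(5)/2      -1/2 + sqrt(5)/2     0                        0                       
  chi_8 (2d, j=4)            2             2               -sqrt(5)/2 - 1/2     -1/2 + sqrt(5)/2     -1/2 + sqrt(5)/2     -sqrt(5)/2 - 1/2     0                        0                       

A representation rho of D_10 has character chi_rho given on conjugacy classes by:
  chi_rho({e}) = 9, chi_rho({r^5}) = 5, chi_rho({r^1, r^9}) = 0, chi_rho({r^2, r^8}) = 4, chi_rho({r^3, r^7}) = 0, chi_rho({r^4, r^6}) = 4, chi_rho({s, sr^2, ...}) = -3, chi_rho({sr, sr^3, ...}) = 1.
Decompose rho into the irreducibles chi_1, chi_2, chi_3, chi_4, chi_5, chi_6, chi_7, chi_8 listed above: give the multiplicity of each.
Multiplicities: chi_1: 1, chi_2: 2, chi_3: 0, chi_4: 2, chi_5: 0, chi_6: 1, chi_7: 0, chi_8: 1.

Derivation: Use <chi_rho, chi> = (1/|G|) sum_C |C| * chi_rho(C) * conj(chi(C)) with |G| = 20 for each irreducible chi in the table:
  <chi_rho, chi_1> = (1/20)[1*(9)*conj(1) + 1*(5)*conj(1) + 2*(0)*conj(1) + 2*(4)*conj(1) + 2*(0)*conj(1) + 2*(4)*conj(1) + 5*(-3)*conj(1) + 5*(1)*conj(1)]
      = (1/20)[(9) + (5) + (0) + (8) + (0) + (8) + (-15) + (5)] = 20/20 = 1
  <chi_rho, chi_2> = (1/20)[1*(9)*conj(1) + 1*(5)*conj(1) + 2*(0)*conj(1) + 2*(4)*conj(1) + 2*(0)*conj(1) + 2*(4)*conj(1) + 5*(-3)*conj(-1) + 5*(1)*conj(-1)]
      = (1/20)[(9) + (5) + (0) + (8) + (0) + (8) + (15) + (-5)] = 40/20 = 2
  <chi_rho, chi_3> = (1/20)[1*(9)*conj(1) + 1*(5)*conj(-1) + 2*(0)*conj(-1) + 2*(4)*conj(1) + 2*(0)*conj(-1) + 2*(4)*conj(1) + 5*(-3)*conj(1) + 5*(1)*conj(-1)]
      = (1/20)[(9) + (-5) + (0) + (8) + (0) + (8) + (-15) + (-5)] = 0/20 = 0
  <chi_rho, chi_4> = (1/20)[1*(9)*conj(1) + 1*(5)*conj(-1) + 2*(0)*conj(-1) + 2*(4)*conj(1) + 2*(0)*conj(-1) + 2*(4)*conj(1) + 5*(-3)*conj(-1) + 5*(1)*conj(1)]
      = (1/20)[(9) + (-5) + (0) + (8) + (0) + (8) + (15) + (5)] = 40/20 = 2
  <chi_rho, chi_5> = (1/20)[1*(9)*conj(2) + 1*(5)*conj(-2) + 2*(0)*conj(1/2 + sqrt(5)/2) + 2*(4)*conj(-1/2 + sqrt(5)/2) + 2*(0)*conj(1/2 - sqrt(5)/2) + 2*(4)*conj(-sqrt(5)/2 - 1/2) + 5*(-3)*conj(0) + 5*(1)*conj(0)]
      = (1/20)[(18) + (-10) + (0) + (-4 + 4*sqrt(5)) + (0) + (-4*sqrt(5) - 4) + (0) + (0)] = 0/20 = 0
  <chi_rho, chi_6> = (1/20)[1*(9)*conj(2) + 1*(5)*conj(2) + 2*(0)*conj(-1/2 + sqrt(5)/2) + 2*(4)*conj(-sqrt(5)/2 - 1/2) + 2*(0)*conj(-sqrt(5)/2 - 1/2) + 2*(4)*conj(-1/2 + sqrt(5)/2) + 5*(-3)*conj(0) + 5*(1)*conj(0)]
      = (1/20)[(18) + (10) + (0) + (-4*sqrt(5) - 4) + (0) + (-4 + 4*sqrt(5)) + (0) + (0)] = 20/20 = 1
  <chi_rho, chi_7> = (1/20)[1*(9)*conj(2) + 1*(5)*conj(-2) + 2*(0)*conj(1/2 - sqrt(5)/2) + 2*(4)*conj(-sqrt(5)/2 - 1/2) + 2*(0)*conj(1/2 + sqrt(5)/2) + 2*(4)*conj(-1/2 + sqrt(5)/2) + 5*(-3)*conj(0) + 5*(1)*conj(0)]
      = (1/20)[(18) + (-10) + (0) + (-4*sqrt(5) - 4) + (0) + (-4 + 4*sqrt(5)) + (0) + (0)] = 0/20 = 0
  <chi_rho, chi_8> = (1/20)[1*(9)*conj(2) + 1*(5)*conj(2) + 2*(0)*conj(-sqrt(5)/2 - 1/2) + 2*(4)*conj(-1/2 + sqrt(5)/2) + 2*(0)*conj(-1/2 + sqrt(5)/2) + 2*(4)*conj(-sqrt(5)/2 - 1/2) + 5*(-3)*conj(0) + 5*(1)*conj(0)]
      = (1/20)[(18) + (10) + (0) + (-4 + 4*sqrt(5)) + (0) + (-4*sqrt(5) - 4) + (0) + (0)] = 20/20 = 1
Dimension check: dim(rho) = sum (mult * dim) = 1*1 + 2*1 + 0*1 + 2*1 + 0*2 + 1*2 + 0*2 + 1*2 = 9 = chi_rho(e) = 9.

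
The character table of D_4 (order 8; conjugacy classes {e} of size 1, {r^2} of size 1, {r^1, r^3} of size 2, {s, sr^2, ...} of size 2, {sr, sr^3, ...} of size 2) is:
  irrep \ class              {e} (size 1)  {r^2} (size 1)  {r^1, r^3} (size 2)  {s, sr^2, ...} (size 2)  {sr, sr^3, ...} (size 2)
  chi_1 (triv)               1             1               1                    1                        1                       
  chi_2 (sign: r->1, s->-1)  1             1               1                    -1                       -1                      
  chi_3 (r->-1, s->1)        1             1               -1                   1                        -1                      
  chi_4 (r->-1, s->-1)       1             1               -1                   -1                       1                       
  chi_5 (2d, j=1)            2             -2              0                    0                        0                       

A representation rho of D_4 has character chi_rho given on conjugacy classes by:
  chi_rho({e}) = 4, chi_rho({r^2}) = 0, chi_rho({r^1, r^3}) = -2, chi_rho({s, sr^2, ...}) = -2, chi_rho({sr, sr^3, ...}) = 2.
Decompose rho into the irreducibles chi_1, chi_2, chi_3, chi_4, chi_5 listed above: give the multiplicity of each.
Multiplicities: chi_1: 0, chi_2: 0, chi_3: 0, chi_4: 2, chi_5: 1.

Why: Use <chi_rho, chi> = (1/|G|) sum_C |C| * chi_rho(C) * conj(chi(C)) with |G| = 8 for each irreducible chi in the table:
  <chi_rho, chi_1> = (1/8)[1*(4)*conj(1) + 1*(0)*conj(1) + 2*(-2)*conj(1) + 2*(-2)*conj(1) + 2*(2)*conj(1)]
      = (1/8)[(4) + (0) + (-4) + (-4) + (4)] = 0/8 = 0
  <chi_rho, chi_2> = (1/8)[1*(4)*conj(1) + 1*(0)*conj(1) + 2*(-2)*conj(1) + 2*(-2)*conj(-1) + 2*(2)*conj(-1)]
      = (1/8)[(4) + (0) + (-4) + (4) + (-4)] = 0/8 = 0
  <chi_rho, chi_3> = (1/8)[1*(4)*conj(1) + 1*(0)*conj(1) + 2*(-2)*conj(-1) + 2*(-2)*conj(1) + 2*(2)*conj(-1)]
      = (1/8)[(4) + (0) + (4) + (-4) + (-4)] = 0/8 = 0
  <chi_rho, chi_4> = (1/8)[1*(4)*conj(1) + 1*(0)*conj(1) + 2*(-2)*conj(-1) + 2*(-2)*conj(-1) + 2*(2)*conj(1)]
      = (1/8)[(4) + (0) + (4) + (4) + (4)] = 16/8 = 2
  <chi_rho, chi_5> = (1/8)[1*(4)*conj(2) + 1*(0)*conj(-2) + 2*(-2)*conj(0) + 2*(-2)*conj(0) + 2*(2)*conj(0)]
      = (1/8)[(8) + (0) + (0) + (0) + (0)] = 8/8 = 1
Dimension check: dim(rho) = sum (mult * dim) = 0*1 + 0*1 + 0*1 + 2*1 + 1*2 = 4 = chi_rho(e) = 4.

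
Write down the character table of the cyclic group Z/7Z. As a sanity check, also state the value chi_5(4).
Character table of Z/7Z (irreps indexed chi_0,...,chi_6 with chi_k(m) = zeta_7^(k*m), zeta_7 = exp(2*pi*i/7)):
  irrep \ class  {0} (size 1)  {1} (size 1)    {2} (size 1)    {3} (size 1)    {4} (size 1)    {5} (size 1)    {6} (size 1)  
  chi_0          1             1               1               1               1               1               1             
  chi_1          1             exp(2*I*pi/7)   exp(4*I*pi/7)   exp(6*I*pi/7)   exp(-6*I*pi/7)  exp(-4*I*pi/7)  exp(-2*I*pi/7)
  chi_2          1             exp(4*I*pi/7)   exp(-6*I*pi/7)  exp(-2*I*pi/7)  exp(2*I*pi/7)   exp(6*I*pi/7)   exp(-4*I*pi/7)
  chi_3          1             exp(6*I*pi/7)   exp(-2*I*pi/7)  exp(4*I*pi/7)   exp(-4*I*pi/7)  exp(2*I*pi/7)   exp(-6*I*pi/7)
  chi_4          1             exp(-6*I*pi/7)  exp(2*I*pi/7)   exp(-4*I*pi/7)  exp(4*I*pi/7)   exp(-2*I*pi/7)  exp(6*I*pi/7) 
  chi_5          1             exp(-4*I*pi/7)  exp(6*I*pi/7)   exp(2*I*pi/7)   exp(-2*I*pi/7)  exp(-6*I*pi/7)  exp(4*I*pi/7) 
  chi_6          1             exp(-2*I*pi/7)  exp(-4*I*pi/7)  exp(-6*I*pi/7)  exp(6*I*pi/7)   exp(4*I*pi/7)   exp(2*I*pi/7) 

Spot check: chi_5(4) = zeta_7^(5*4) = zeta_7^20 = exp(-2*I*pi/7).

Z/7Z is abelian, so all 7 irreducible complex representations are 1-dimensional. They are given by chi_k(m) = zeta_7^(k*m) for k = 0,...,6. Row orthogonality: sum_m chi_k(m) conj(chi_l(m)) = 7 * [k = l].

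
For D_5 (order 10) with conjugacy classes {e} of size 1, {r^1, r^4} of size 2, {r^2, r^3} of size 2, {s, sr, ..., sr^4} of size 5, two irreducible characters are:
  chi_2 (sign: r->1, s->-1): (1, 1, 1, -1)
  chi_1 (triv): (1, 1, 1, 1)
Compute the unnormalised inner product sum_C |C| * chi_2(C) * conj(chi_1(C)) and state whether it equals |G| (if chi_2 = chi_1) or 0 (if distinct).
Sum = 0; so <chi_2, chi_1> = 0 (distinct irreducibles are orthogonal).

Argument: Compute term by term over conjugacy classes (|C| * chi_2(C) * conj(chi_1(C))):
  1*(1)*conj(1) + 2*(1)*conj(1) + 2*(1)*conj(1) + 5*(-1)*conj(1)
  = (1) + (2) + (2) + (-5)
  = 0.
Dividing by |G| = 10 gives 0/10 = 0, matching the row-orthogonality relation <chi_2, chi_1> = [chi_2 = chi_1].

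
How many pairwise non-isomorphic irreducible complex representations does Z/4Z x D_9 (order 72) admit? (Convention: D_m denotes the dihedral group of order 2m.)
24

Argument: The number of irreducible complex representations of a finite group equals its number of conjugacy classes. For a direct product, #classes(G x H) = #classes(G) * #classes(H). Z/4Z has 4 classes (abelian), D_9 has 6 classes, so 4 * 6 = 24, so Z/4Z x D_9 (order 72) has exactly 24 irreducible complex representations.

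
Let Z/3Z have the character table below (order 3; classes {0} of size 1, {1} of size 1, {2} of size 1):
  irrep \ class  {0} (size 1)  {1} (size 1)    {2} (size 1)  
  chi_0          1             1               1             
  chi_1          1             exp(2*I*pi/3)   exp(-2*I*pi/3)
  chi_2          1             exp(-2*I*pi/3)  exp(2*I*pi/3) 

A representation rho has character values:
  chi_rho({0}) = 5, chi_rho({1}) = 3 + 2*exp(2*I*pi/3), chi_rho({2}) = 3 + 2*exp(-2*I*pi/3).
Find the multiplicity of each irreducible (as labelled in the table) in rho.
Multiplicities: chi_0: 3, chi_1: 2, chi_2: 0.

Why: Use <chi_rho, chi> = (1/|G|) sum_C |C| * chi_rho(C) * conj(chi(C)) with |G| = 3 for each irreducible chi in the table:
  <chi_rho, chi_0> = (1/3)[1*(5)*conj(1) + 1*(3 + 2*exp(2*I*pi/3))*conj(1) + 1*(3 + 2*exp(-2*I*pi/3))*conj(1)]
      = (1/3)[(5) + (3 + 2*exp(2*I*pi/3)) + (3 + 2*exp(-2*I*pi/3))] = 9/3 = 3
  <chi_rho, chi_1> = (1/3)[1*(5)*conj(1) + 1*(3 + 2*exp(2*I*pi/3))*conj(exp(2*I*pi/3)) + 1*(3 + 2*exp(-2*I*pi/3))*conj(exp(-2*I*pi/3))]
      = (1/3)[(5) + (2 + 3*exp(-2*I*pi/3)) + (2 + 3*exp(2*I*pi/3))] = 6/3 = 2
  <chi_rho, chi_2> = (1/3)[1*(5)*conj(1) + 1*(3 + 2*exp(2*I*pi/3))*conj(exp(-2*I*pi/3)) + 1*(3 + 2*exp(-2*I*pi/3))*conj(exp(2*I*pi/3))]
      = (1/3)[(5) + (2*exp(-2*I*pi/3) + 3*exp(2*I*pi/3)) + (3*exp(-2*I*pi/3) + 2*exp(2*I*pi/3))] = 0/3 = 0
(Exp terms are combined using exp(i*s)*conj(exp(i*t)) = exp(i*(s-t)), and sums of them are collapsed using the identity that for every m > 1 the m distinct m-th roots of unity sum to 0, e.g. 1 + exp(2*I*pi/3) + exp(-2*I*pi/3) = 0.)
Dimension check: dim(rho) = sum (mult * dim) = 3*1 + 2*1 + 0*1 = 5 = chi_rho(e) = 5.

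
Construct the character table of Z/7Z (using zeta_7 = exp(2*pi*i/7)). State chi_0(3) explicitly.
Character table of Z/7Z (irreps indexed chi_0,...,chi_6 with chi_k(m) = zeta_7^(k*m), zeta_7 = exp(2*pi*i/7)):
  irrep \ class  {0} (size 1)  {1} (size 1)    {2} (size 1)    {3} (size 1)    {4} (size 1)    {5} (size 1)    {6} (size 1)  
  chi_0          1             1               1               1               1               1               1             
  chi_1          1             exp(2*I*pi/7)   exp(4*I*pi/7)   exp(6*I*pi/7)   exp(-6*I*pi/7)  exp(-4*I*pi/7)  exp(-2*I*pi/7)
  chi_2          1             exp(4*I*pi/7)   exp(-6*I*pi/7)  exp(-2*I*pi/7)  exp(2*I*pi/7)   exp(6*I*pi/7)   exp(-4*I*pi/7)
  chi_3          1             exp(6*I*pi/7)   exp(-2*I*pi/7)  exp(4*I*pi/7)   exp(-4*I*pi/7)  exp(2*I*pi/7)   exp(-6*I*pi/7)
  chi_4          1             exp(-6*I*pi/7)  exp(2*I*pi/7)   exp(-4*I*pi/7)  exp(4*I*pi/7)   exp(-2*I*pi/7)  exp(6*I*pi/7) 
  chi_5          1             exp(-4*I*pi/7)  exp(6*I*pi/7)   exp(2*I*pi/7)   exp(-2*I*pi/7)  exp(-6*I*pi/7)  exp(4*I*pi/7) 
  chi_6          1             exp(-2*I*pi/7)  exp(-4*I*pi/7)  exp(-6*I*pi/7)  exp(6*I*pi/7)   exp(4*I*pi/7)   exp(2*I*pi/7) 

Spot check: chi_0(3) = zeta_7^(0*3) = zeta_7^0 = 1.

Z/7Z is abelian, so all 7 irreducible complex representations are 1-dimensional. They are given by chi_k(m) = zeta_7^(k*m) for k = 0,...,6. Row orthogonality: sum_m chi_k(m) conj(chi_l(m)) = 7 * [k = l].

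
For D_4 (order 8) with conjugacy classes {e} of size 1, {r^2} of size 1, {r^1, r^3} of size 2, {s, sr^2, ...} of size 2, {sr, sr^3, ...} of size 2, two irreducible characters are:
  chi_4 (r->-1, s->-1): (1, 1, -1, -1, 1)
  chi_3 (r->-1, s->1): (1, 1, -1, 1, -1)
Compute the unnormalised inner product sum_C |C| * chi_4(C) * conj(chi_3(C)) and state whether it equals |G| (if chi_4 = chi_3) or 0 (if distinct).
Sum = 0; so <chi_4, chi_3> = 0 (distinct irreducibles are orthogonal).

Details: Compute term by term over conjugacy classes (|C| * chi_4(C) * conj(chi_3(C))):
  1*(1)*conj(1) + 1*(1)*conj(1) + 2*(-1)*conj(-1) + 2*(-1)*conj(1) + 2*(1)*conj(-1)
  = (1) + (1) + (2) + (-2) + (-2)
  = 0.
Dividing by |G| = 8 gives 0/8 = 0, matching the row-orthogonality relation <chi_4, chi_3> = [chi_4 = chi_3].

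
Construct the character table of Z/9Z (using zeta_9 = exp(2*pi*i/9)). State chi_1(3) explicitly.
Character table of Z/9Z (irreps indexed chi_0,...,chi_8 with chi_k(m) = zeta_9^(k*m), zeta_9 = exp(2*pi*i/9)):
  irrep \ class  {0} (size 1)  {1} (size 1)    {2} (size 1)    {3} (size 1)    {4} (size 1)    {5} (size 1)    {6} (size 1)    {7} (size 1)    {8} (size 1)  
  chi_0          1             1               1               1               1               1               1               1               1             
  chi_1          1             exp(2*I*pi/9)   exp(4*I*pi/9)   exp(2*I*pi/3)   exp(8*I*pi/9)   exp(-8*I*pi/9)  exp(-2*I*pi/3)  exp(-4*I*pi/9)  exp(-2*I*pi/9)
  chi_2          1             exp(4*I*pi/9)   exp(8*I*pi/9)   exp(-2*I*pi/3)  exp(-2*I*pi/9)  exp(2*I*pi/9)   exp(2*I*pi/3)   exp(-8*I*pi/9)  exp(-4*I*pi/9)
  chi_3          1             exp(2*I*pi/3)   exp(-2*I*pi/3)  1               exp(2*I*pi/3)   exp(-2*I*pi/3)  1               exp(2*I*pi/3)   exp(-2*I*pi/3)
  chi_4          1             exp(8*I*pi/9)   exp(-2*I*pi/9)  exp(2*I*pi/3)   exp(-4*I*pi/9)  exp(4*I*pi/9)   exp(-2*I*pi/3)  exp(2*I*pi/9)   exp(-8*I*pi/9)
  chi_5          1             exp(-8*I*pi/9)  exp(2*I*pi/9)   exp(-2*I*pi/3)  exp(4*I*pi/9)   exp(-4*I*pi/9)  exp(2*I*pi/3)   exp(-2*I*pi/9)  exp(8*I*pi/9) 
  chi_6          1             exp(-2*I*pi/3)  exp(2*I*pi/3)   1               exp(-2*I*pi/3)  exp(2*I*pi/3)   1               exp(-2*I*pi/3)  exp(2*I*pi/3) 
  chi_7          1             exp(-4*I*pi/9)  exp(-8*I*pi/9)  exp(2*I*pi/3)   exp(2*I*pi/9)   exp(-2*I*pi/9)  exp(-2*I*pi/3)  exp(8*I*pi/9)   exp(4*I*pi/9) 
  chi_8          1             exp(-2*I*pi/9)  exp(-4*I*pi/9)  exp(-2*I*pi/3)  exp(-8*I*pi/9)  exp(8*I*pi/9)   exp(2*I*pi/3)   exp(4*I*pi/9)   exp(2*I*pi/9) 

Spot check: chi_1(3) = zeta_9^(1*3) = zeta_9^3 = exp(2*I*pi/3).

Proof sketch: Z/9Z is abelian, so all 9 irreducible complex representations are 1-dimensional. They are given by chi_k(m) = zeta_9^(k*m) for k = 0,...,8. Row orthogonality: sum_m chi_k(m) conj(chi_l(m)) = 9 * [k = l].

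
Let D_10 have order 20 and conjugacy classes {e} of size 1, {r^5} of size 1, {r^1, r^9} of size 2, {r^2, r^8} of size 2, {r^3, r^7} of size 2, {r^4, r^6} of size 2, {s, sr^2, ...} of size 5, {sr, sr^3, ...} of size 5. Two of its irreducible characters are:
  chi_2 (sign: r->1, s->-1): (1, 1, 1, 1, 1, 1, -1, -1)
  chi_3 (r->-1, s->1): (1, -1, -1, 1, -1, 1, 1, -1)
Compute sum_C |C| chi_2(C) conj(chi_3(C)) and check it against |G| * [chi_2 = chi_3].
Sum = 0; so <chi_2, chi_3> = 0 (distinct irreducibles are orthogonal).

Compute term by term over conjugacy classes (|C| * chi_2(C) * conj(chi_3(C))):
  1*(1)*conj(1) + 1*(1)*conj(-1) + 2*(1)*conj(-1) + 2*(1)*conj(1) + 2*(1)*conj(-1) + 2*(1)*conj(1) + 5*(-1)*conj(1) + 5*(-1)*conj(-1)
  = (1) + (-1) + (-2) + (2) + (-2) + (2) + (-5) + (5)
  = 0.
Dividing by |G| = 20 gives 0/20 = 0, matching the row-orthogonality relation <chi_2, chi_3> = [chi_2 = chi_3].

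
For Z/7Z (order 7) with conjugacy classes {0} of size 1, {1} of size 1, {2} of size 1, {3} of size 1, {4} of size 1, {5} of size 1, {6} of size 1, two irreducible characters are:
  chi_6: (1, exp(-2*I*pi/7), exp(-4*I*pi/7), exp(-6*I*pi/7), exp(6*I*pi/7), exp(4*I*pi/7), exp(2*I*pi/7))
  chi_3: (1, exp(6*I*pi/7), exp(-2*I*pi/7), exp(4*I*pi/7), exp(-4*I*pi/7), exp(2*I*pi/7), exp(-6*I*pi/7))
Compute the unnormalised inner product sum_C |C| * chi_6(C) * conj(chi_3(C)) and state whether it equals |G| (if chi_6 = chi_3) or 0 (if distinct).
Sum = 0; so <chi_6, chi_3> = 0 (distinct irreducibles are orthogonal).

Why: Compute term by term over conjugacy classes (|C| * chi_6(C) * conj(chi_3(C))):
  1*(1)*conj(1) + 1*(exp(-2*I*pi/7))*conj(exp(6*I*pi/7)) + 1*(exp(-4*I*pi/7))*conj(exp(-2*I*pi/7)) + 1*(exp(-6*I*pi/7))*conj(exp(4*I*pi/7)) + 1*(exp(6*I*pi/7))*conj(exp(-4*I*pi/7)) + 1*(exp(4*I*pi/7))*conj(exp(2*I*pi/7)) + 1*(exp(2*I*pi/7))*conj(exp(-6*I*pi/7))
  = (1) + (exp(6*I*pi/7)) + (exp(-2*I*pi/7)) + (exp(4*I*pi/7)) + (exp(-4*I*pi/7)) + (exp(2*I*pi/7)) + (exp(-6*I*pi/7))
  = 0.
(Exp terms are combined using exp(i*s)*conj(exp(i*t)) = exp(i*(s-t)), and sums of them are collapsed using the identity that for every m > 1 the m distinct m-th roots of unity sum to 0, e.g. 1 + exp(2*I*pi/3) + exp(-2*I*pi/3) = 0.)
Dividing by |G| = 7 gives 0/7 = 0, matching the row-orthogonality relation <chi_6, chi_3> = [chi_6 = chi_3].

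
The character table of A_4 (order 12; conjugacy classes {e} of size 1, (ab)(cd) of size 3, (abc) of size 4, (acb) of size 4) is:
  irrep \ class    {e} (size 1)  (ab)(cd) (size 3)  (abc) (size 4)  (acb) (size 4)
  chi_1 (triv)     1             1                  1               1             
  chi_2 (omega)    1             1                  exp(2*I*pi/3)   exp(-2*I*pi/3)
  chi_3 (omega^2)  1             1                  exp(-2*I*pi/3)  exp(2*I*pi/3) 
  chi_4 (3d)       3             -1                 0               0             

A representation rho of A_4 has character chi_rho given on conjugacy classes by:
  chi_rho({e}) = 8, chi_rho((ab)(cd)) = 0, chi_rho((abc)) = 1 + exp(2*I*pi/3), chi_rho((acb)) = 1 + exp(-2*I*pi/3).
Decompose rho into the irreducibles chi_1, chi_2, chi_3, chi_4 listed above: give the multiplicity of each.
Multiplicities: chi_1: 1, chi_2: 1, chi_3: 0, chi_4: 2.

Reasoning: Use <chi_rho, chi> = (1/|G|) sum_C |C| * chi_rho(C) * conj(chi(C)) with |G| = 12 for each irreducible chi in the table:
  <chi_rho, chi_1> = (1/12)[1*(8)*conj(1) + 3*(0)*conj(1) + 4*(1 + exp(2*I*pi/3))*conj(1) + 4*(1 + exp(-2*I*pi/3))*conj(1)]
      = (1/12)[(8) + (0) + (4 + 4*exp(2*I*pi/3)) + (4 + 4*exp(-2*I*pi/3))] = 12/12 = 1
  <chi_rho, chi_2> = (1/12)[1*(8)*conj(1) + 3*(0)*conj(1) + 4*(1 + exp(2*I*pi/3))*conj(exp(2*I*pi/3)) + 4*(1 + exp(-2*I*pi/3))*conj(exp(-2*I*pi/3))]
      = (1/12)[(8) + (0) + (4 + 4*exp(-2*I*pi/3)) + (4 + 4*exp(2*I*pi/3))] = 12/12 = 1
  <chi_rho, chi_3> = (1/12)[1*(8)*conj(1) + 3*(0)*conj(1) + 4*(1 + exp(2*I*pi/3))*conj(exp(-2*I*pi/3)) + 4*(1 + exp(-2*I*pi/3))*conj(exp(2*I*pi/3))]
      = (1/12)[(8) + (0) + (-4) + (-4)] = 0/12 = 0
  <chi_rho, chi_4> = (1/12)[1*(8)*conj(3) + 3*(0)*conj(-1) + 4*(1 + exp(2*I*pi/3))*conj(0) + 4*(1 + exp(-2*I*pi/3))*conj(0)]
      = (1/12)[(24) + (0) + (0) + (0)] = 24/12 = 2
(Exp terms are combined using exp(i*s)*conj(exp(i*t)) = exp(i*(s-t)), and sums of them are collapsed using the identity that for every m > 1 the m distinct m-th roots of unity sum to 0, e.g. 1 + exp(2*I*pi/3) + exp(-2*I*pi/3) = 0.)
Dimension check: dim(rho) = sum (mult * dim) = 1*1 + 1*1 + 0*1 + 2*3 = 8 = chi_rho(e) = 8.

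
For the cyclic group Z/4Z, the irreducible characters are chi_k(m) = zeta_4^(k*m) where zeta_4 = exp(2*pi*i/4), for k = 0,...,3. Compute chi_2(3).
chi_2(3) = zeta_4^6 = -1

Solution. chi_2(3) = zeta_4^(2*3) = zeta_4^6. Since zeta_4^4 = 1, this equals zeta_4^2 = exp(2*pi*i*2/4) = -1.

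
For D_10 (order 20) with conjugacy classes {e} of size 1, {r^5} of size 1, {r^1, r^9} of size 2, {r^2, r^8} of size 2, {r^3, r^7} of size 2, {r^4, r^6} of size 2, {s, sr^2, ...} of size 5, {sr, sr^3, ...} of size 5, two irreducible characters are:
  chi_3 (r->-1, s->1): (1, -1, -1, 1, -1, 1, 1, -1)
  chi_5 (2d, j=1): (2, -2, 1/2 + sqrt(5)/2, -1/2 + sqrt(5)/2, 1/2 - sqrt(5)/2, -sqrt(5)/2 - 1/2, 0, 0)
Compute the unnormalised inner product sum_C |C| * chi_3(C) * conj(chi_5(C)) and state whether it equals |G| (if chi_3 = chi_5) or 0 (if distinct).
Sum = 0; so <chi_3, chi_5> = 0 (distinct irreducibles are orthogonal).

Working: Compute term by term over conjugacy classes (|C| * chi_3(C) * conj(chi_5(C))):
  1*(1)*conj(2) + 1*(-1)*conj(-2) + 2*(-1)*conj(1/2 + sqrt(5)/2) + 2*(1)*conj(-1/2 + sqrt(5)/2) + 2*(-1)*conj(1/2 - sqrt(5)/2) + 2*(1)*conj(-sqrt(5)/2 - 1/2) + 5*(1)*conj(0) + 5*(-1)*conj(0)
  = (2) + (2) + (-sqrt(5) - 1) + (-1 + sqrt(5)) + (-1 + sqrt(5)) + (-sqrt(5) - 1) + (0) + (0)
  = 0.
Dividing by |G| = 20 gives 0/20 = 0, matching the row-orthogonality relation <chi_3, chi_5> = [chi_3 = chi_5].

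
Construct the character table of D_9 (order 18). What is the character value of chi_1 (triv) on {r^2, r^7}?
Conjugacy classes: {e} of size 1, {r^1, r^8} of size 2, {r^2, r^7} of size 2, {r^3, r^6} of size 2, {r^4, r^5} of size 2, {s, sr, ..., sr^8} of size 9.
Character table:
  irrep \ class              {e} (size 1)  {r^1, r^8} (size 2)  {r^2, r^7} (size 2)  {r^3, r^6} (size 2)  {r^4, r^5} (size 2)  {s, sr, ..., sr^8} (size 9)
  chi_1 (triv)               1             1                    1                    1                    1                    1                          
  chi_2 (sign: r->1, s->-1)  1             1                    1                    1                    1                    -1                         
  chi_3 (2d, j=1)            2             2*cos(2*pi/9)        2*cos(4*pi/9)        -1                   -2*cos(pi/9)         0                          
  chi_4 (2d, j=2)            2             2*cos(4*pi/9)        -2*cos(pi/9)         -1                   2*cos(2*pi/9)        0                          
  chi_5 (2d, j=3)            2             -1                   -1                   2                    -1                   0                          
  chi_6 (2d, j=4)            2             -2*cos(pi/9)         2*cos(2*pi/9)        -1                   2*cos(4*pi/9)        0                          

Spot check: chi_1 (triv) on {r^2, r^7} = 1.

Explanation: D_9 has order 2*9 = 18 with 6 conjugacy classes, hence 6 irreducibles. Sum of squared dims 1 + 1 + 4 + 4 + 4 + 4 = 18 = |G|. Linear characters come from the abelianisation; the 2-dimensional irreps have character r^k -> 2*cos(2*pi*j*k/9), reflections -> 0.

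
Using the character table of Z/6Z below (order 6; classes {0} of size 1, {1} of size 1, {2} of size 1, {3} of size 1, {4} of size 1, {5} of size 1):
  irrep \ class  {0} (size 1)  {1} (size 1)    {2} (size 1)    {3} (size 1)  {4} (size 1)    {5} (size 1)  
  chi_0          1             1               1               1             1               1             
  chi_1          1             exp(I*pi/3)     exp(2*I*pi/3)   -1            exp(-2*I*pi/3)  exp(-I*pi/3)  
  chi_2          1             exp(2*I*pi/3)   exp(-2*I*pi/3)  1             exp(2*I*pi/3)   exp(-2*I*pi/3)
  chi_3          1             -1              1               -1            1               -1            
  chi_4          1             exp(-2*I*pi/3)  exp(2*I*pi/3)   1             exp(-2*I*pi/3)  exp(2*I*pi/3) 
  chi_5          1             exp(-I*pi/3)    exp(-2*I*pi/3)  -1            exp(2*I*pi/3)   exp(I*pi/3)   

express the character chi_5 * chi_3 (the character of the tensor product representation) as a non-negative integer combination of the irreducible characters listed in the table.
chi_5 tensor chi_3 = chi_2 (all other irreducibles have multiplicity 0).

Details: The character of a tensor product is the pointwise product (chi_5 * chi_3)(C) = chi_5(C) * chi_3(C):
  {0}: (1)*(1), {1}: (exp(-I*pi/3))*(-1), {2}: (exp(-2*I*pi/3))*(1), {3}: (-1)*(-1), {4}: (exp(2*I*pi/3))*(1), {5}: (exp(I*pi/3))*(-1)
so (chi_5 * chi_3) takes values
  {0} -> 1, {1} -> -exp(-I*pi/3), {2} -> exp(-2*I*pi/3), {3} -> 1, {4} -> exp(2*I*pi/3), {5} -> -exp(I*pi/3).
Now take the inner product of this character with each irreducible chi from the table, <chi_5*chi_3, chi> = (1/6) sum_C |C| (chi_5*chi_3)(C) conj(chi(C)):
  <chi_5*chi_3, chi_0> = (1/6)[1*(1)*conj(1) + 1*(-exp(-I*pi/3))*conj(1) + 1*(exp(-2*I*pi/3))*conj(1) + 1*(1)*conj(1) + 1*(exp(2*I*pi/3))*conj(1) + 1*(-exp(I*pi/3))*conj(1)]
      = (1/6)[(1) + (-exp(-I*pi/3)) + (exp(-2*I*pi/3)) + (1) + (exp(2*I*pi/3)) + (-exp(I*pi/3))] = 0/6 = 0
  <chi_5*chi_3, chi_1> = (1/6)[1*(1)*conj(1) + 1*(-exp(-I*pi/3))*conj(exp(I*pi/3)) + 1*(exp(-2*I*pi/3))*conj(exp(2*I*pi/3)) + 1*(1)*conj(-1) + 1*(exp(2*I*pi/3))*conj(exp(-2*I*pi/3)) + 1*(-exp(I*pi/3))*conj(exp(-I*pi/3))]
      = (1/6)[(1) + (-exp(-2*I*pi/3)) + (exp(2*I*pi/3)) + (-1) + (exp(-2*I*pi/3)) + (-exp(2*I*pi/3))] = 0/6 = 0
  <chi_5*chi_3, chi_2> = (1/6)[1*(1)*conj(1) + 1*(-exp(-I*pi/3))*conj(exp(2*I*pi/3)) + 1*(exp(-2*I*pi/3))*conj(exp(-2*I*pi/3)) + 1*(1)*conj(1) + 1*(exp(2*I*pi/3))*conj(exp(2*I*pi/3)) + 1*(-exp(I*pi/3))*conj(exp(-2*I*pi/3))]
      = (1/6)[(1) + (1) + (1) + (1) + (1) + (1)] = 6/6 = 1
  <chi_5*chi_3, chi_3> = (1/6)[1*(1)*conj(1) + 1*(-exp(-I*pi/3))*conj(-1) + 1*(exp(-2*I*pi/3))*conj(1) + 1*(1)*conj(-1) + 1*(exp(2*I*pi/3))*conj(1) + 1*(-exp(I*pi/3))*conj(-1)]
      = (1/6)[(1) + (exp(-I*pi/3)) + (exp(-2*I*pi/3)) + (-1) + (exp(2*I*pi/3)) + (exp(I*pi/3))] = 0/6 = 0
  <chi_5*chi_3, chi_4> = (1/6)[1*(1)*conj(1) + 1*(-exp(-I*pi/3))*conj(exp(-2*I*pi/3)) + 1*(exp(-2*I*pi/3))*conj(exp(2*I*pi/3)) + 1*(1)*conj(1) + 1*(exp(2*I*pi/3))*conj(exp(-2*I*pi/3)) + 1*(-exp(I*pi/3))*conj(exp(2*I*pi/3))]
      = (1/6)[(1) + (-exp(I*pi/3)) + (exp(2*I*pi/3)) + (1) + (exp(-2*I*pi/3)) + (-exp(-I*pi/3))] = 0/6 = 0
  <chi_5*chi_3, chi_5> = (1/6)[1*(1)*conj(1) + 1*(-exp(-I*pi/3))*conj(exp(-I*pi/3)) + 1*(exp(-2*I*pi/3))*conj(exp(-2*I*pi/3)) + 1*(1)*conj(-1) + 1*(exp(2*I*pi/3))*conj(exp(2*I*pi/3)) + 1*(-exp(I*pi/3))*conj(exp(I*pi/3))]
      = (1/6)[(1) + (-1) + (1) + (-1) + (1) + (-1)] = 0/6 = 0
(Exp terms are combined using exp(i*s)*conj(exp(i*t)) = exp(i*(s-t)), and sums of them are collapsed using the identity that for every m > 1 the m distinct m-th roots of unity sum to 0, e.g. 1 + exp(2*I*pi/3) + exp(-2*I*pi/3) = 0.)
Hence the multiplicities are chi_2: 1. Dimension check: dim(chi_5)*dim(chi_3) = 1*1 = 1 and sum (mult * dim) = 1*1 = 1.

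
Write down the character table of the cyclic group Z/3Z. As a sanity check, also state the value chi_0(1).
Character table of Z/3Z (irreps indexed chi_0,...,chi_2 with chi_k(m) = zeta_3^(k*m), zeta_3 = exp(2*pi*i/3)):
  irrep \ class  {0} (size 1)  {1} (size 1)    {2} (size 1)  
  chi_0          1             1               1             
  chi_1          1             exp(2*I*pi/3)   exp(-2*I*pi/3)
  chi_2          1             exp(-2*I*pi/3)  exp(2*I*pi/3) 

Spot check: chi_0(1) = zeta_3^(0*1) = zeta_3^0 = 1.

Solution. Z/3Z is abelian, so all 3 irreducible complex representations are 1-dimensional. They are given by chi_k(m) = zeta_3^(k*m) for k = 0,...,2. Row orthogonality: sum_m chi_k(m) conj(chi_l(m)) = 3 * [k = l].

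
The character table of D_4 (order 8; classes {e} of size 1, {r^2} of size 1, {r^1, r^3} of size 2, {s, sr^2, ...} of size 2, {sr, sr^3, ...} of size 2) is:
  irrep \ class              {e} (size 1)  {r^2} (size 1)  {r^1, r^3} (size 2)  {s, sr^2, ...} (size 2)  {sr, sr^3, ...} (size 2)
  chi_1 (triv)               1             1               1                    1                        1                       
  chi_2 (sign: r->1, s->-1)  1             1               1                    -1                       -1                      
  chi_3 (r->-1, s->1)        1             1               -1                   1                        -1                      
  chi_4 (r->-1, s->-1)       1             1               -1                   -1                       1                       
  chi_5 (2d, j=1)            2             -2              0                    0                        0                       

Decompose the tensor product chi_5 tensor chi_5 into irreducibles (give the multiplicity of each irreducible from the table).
chi_5 tensor chi_5 = chi_1 + chi_2 + chi_3 + chi_4 (all other irreducibles have multiplicity 0).

Justification: The character of a tensor product is the pointwise product (chi_5 * chi_5)(C) = chi_5(C) * chi_5(C):
  {e}: (2)*(2), {r^2}: (-2)*(-2), {r^1, r^3}: (0)*(0), {s, sr^2, ...}: (0)*(0), {sr, sr^3, ...}: (0)*(0)
so (chi_5 * chi_5) takes values
  {e} -> 4, {r^2} -> 4, {r^1, r^3} -> 0, {s, sr^2, ...} -> 0, {sr, sr^3, ...} -> 0.
Now take the inner product of this character with each irreducible chi from the table, <chi_5*chi_5, chi> = (1/8) sum_C |C| (chi_5*chi_5)(C) conj(chi(C)):
  <chi_5*chi_5, chi_1> = (1/8)[1*(4)*conj(1) + 1*(4)*conj(1) + 2*(0)*conj(1) + 2*(0)*conj(1) + 2*(0)*conj(1)]
      = (1/8)[(4) + (4) + (0) + (0) + (0)] = 8/8 = 1
  <chi_5*chi_5, chi_2> = (1/8)[1*(4)*conj(1) + 1*(4)*conj(1) + 2*(0)*conj(1) + 2*(0)*conj(-1) + 2*(0)*conj(-1)]
      = (1/8)[(4) + (4) + (0) + (0) + (0)] = 8/8 = 1
  <chi_5*chi_5, chi_3> = (1/8)[1*(4)*conj(1) + 1*(4)*conj(1) + 2*(0)*conj(-1) + 2*(0)*conj(1) + 2*(0)*conj(-1)]
      = (1/8)[(4) + (4) + (0) + (0) + (0)] = 8/8 = 1
  <chi_5*chi_5, chi_4> = (1/8)[1*(4)*conj(1) + 1*(4)*conj(1) + 2*(0)*conj(-1) + 2*(0)*conj(-1) + 2*(0)*conj(1)]
      = (1/8)[(4) + (4) + (0) + (0) + (0)] = 8/8 = 1
  <chi_5*chi_5, chi_5> = (1/8)[1*(4)*conj(2) + 1*(4)*conj(-2) + 2*(0)*conj(0) + 2*(0)*conj(0) + 2*(0)*conj(0)]
      = (1/8)[(8) + (-8) + (0) + (0) + (0)] = 0/8 = 0
Hence the multiplicities are chi_1: 1, chi_2: 1, chi_3: 1, chi_4: 1. Dimension check: dim(chi_5)*dim(chi_5) = 2*2 = 4 and sum (mult * dim) = 1*1 + 1*1 + 1*1 + 1*1 = 4.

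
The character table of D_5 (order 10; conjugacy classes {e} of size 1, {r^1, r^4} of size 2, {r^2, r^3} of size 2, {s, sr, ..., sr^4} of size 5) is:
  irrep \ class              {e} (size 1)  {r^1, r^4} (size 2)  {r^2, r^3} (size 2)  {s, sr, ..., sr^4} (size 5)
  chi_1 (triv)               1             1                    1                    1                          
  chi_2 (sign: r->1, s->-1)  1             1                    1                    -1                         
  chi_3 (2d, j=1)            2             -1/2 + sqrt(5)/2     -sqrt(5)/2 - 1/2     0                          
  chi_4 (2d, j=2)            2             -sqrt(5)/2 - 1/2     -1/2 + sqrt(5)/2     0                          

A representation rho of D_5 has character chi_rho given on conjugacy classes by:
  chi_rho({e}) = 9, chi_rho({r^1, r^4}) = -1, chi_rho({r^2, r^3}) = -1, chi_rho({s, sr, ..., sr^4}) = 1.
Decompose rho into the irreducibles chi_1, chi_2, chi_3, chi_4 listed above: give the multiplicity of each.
Multiplicities: chi_1: 1, chi_2: 0, chi_3: 2, chi_4: 2.

Derivation: Use <chi_rho, chi> = (1/|G|) sum_C |C| * chi_rho(C) * conj(chi(C)) with |G| = 10 for each irreducible chi in the table:
  <chi_rho, chi_1> = (1/10)[1*(9)*conj(1) + 2*(-1)*conj(1) + 2*(-1)*conj(1) + 5*(1)*conj(1)]
      = (1/10)[(9) + (-2) + (-2) + (5)] = 10/10 = 1
  <chi_rho, chi_2> = (1/10)[1*(9)*conj(1) + 2*(-1)*conj(1) + 2*(-1)*conj(1) + 5*(1)*conj(-1)]
      = (1/10)[(9) + (-2) + (-2) + (-5)] = 0/10 = 0
  <chi_rho, chi_3> = (1/10)[1*(9)*conj(2) + 2*(-1)*conj(-1/2 + sqrt(5)/2) + 2*(-1)*conj(-sqrt(5)/2 - 1/2) + 5*(1)*conj(0)]
      = (1/10)[(18) + (1 - sqrt(5)) + (1 + sqrt(5)) + (0)] = 20/10 = 2
  <chi_rho, chi_4> = (1/10)[1*(9)*conj(2) + 2*(-1)*conj(-sqrt(5)/2 - 1/2) + 2*(-1)*conj(-1/2 + sqrt(5)/2) + 5*(1)*conj(0)]
      = (1/10)[(18) + (1 + sqrt(5)) + (1 - sqrt(5)) + (0)] = 20/10 = 2
Dimension check: dim(rho) = sum (mult * dim) = 1*1 + 0*1 + 2*2 + 2*2 = 9 = chi_rho(e) = 9.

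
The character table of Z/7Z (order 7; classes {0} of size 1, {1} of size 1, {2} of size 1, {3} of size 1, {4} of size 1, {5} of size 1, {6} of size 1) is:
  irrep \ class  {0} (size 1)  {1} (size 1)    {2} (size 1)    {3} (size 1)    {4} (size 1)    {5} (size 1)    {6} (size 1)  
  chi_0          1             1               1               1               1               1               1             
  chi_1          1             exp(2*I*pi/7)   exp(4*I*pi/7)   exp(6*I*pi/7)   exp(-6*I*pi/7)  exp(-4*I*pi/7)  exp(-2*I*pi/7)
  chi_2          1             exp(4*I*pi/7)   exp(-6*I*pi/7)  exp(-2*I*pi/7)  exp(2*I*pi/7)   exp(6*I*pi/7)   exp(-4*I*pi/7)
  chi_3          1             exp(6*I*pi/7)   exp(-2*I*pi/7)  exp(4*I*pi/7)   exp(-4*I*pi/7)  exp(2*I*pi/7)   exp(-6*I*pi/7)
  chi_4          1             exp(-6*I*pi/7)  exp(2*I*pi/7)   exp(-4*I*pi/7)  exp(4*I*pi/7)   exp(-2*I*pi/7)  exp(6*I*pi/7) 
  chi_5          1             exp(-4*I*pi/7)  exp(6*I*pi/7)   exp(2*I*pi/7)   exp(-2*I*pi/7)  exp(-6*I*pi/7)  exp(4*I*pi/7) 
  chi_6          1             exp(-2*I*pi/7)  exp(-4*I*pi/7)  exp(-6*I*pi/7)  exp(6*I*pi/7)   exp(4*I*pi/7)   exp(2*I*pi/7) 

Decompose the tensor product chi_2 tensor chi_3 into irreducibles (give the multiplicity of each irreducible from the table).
chi_2 tensor chi_3 = chi_5 (all other irreducibles have multiplicity 0).

Reasoning: The character of a tensor product is the pointwise product (chi_2 * chi_3)(C) = chi_2(C) * chi_3(C):
  {0}: (1)*(1), {1}: (exp(4*I*pi/7))*(exp(6*I*pi/7)), {2}: (exp(-6*I*pi/7))*(exp(-2*I*pi/7)), {3}: (exp(-2*I*pi/7))*(exp(4*I*pi/7)), {4}: (exp(2*I*pi/7))*(exp(-4*I*pi/7)), {5}: (exp(6*I*pi/7))*(exp(2*I*pi/7)), {6}: (exp(-4*I*pi/7))*(exp(-6*I*pi/7))
so (chi_2 * chi_3) takes values
  {0} -> 1, {1} -> exp(-4*I*pi/7), {2} -> exp(6*I*pi/7), {3} -> exp(2*I*pi/7), {4} -> exp(-2*I*pi/7), {5} -> exp(-6*I*pi/7), {6} -> exp(4*I*pi/7).
Now take the inner product of this character with each irreducible chi from the table, <chi_2*chi_3, chi> = (1/7) sum_C |C| (chi_2*chi_3)(C) conj(chi(C)):
  <chi_2*chi_3, chi_0> = (1/7)[1*(1)*conj(1) + 1*(exp(-4*I*pi/7))*conj(1) + 1*(exp(6*I*pi/7))*conj(1) + 1*(exp(2*I*pi/7))*conj(1) + 1*(exp(-2*I*pi/7))*conj(1) + 1*(exp(-6*I*pi/7))*conj(1) + 1*(exp(4*I*pi/7))*conj(1)]
      = (1/7)[(1) + (exp(-4*I*pi/7)) + (exp(6*I*pi/7)) + (exp(2*I*pi/7)) + (exp(-2*I*pi/7)) + (exp(-6*I*pi/7)) + (exp(4*I*pi/7))] = 0/7 = 0
  <chi_2*chi_3, chi_1> = (1/7)[1*(1)*conj(1) + 1*(exp(-4*I*pi/7))*conj(exp(2*I*pi/7)) + 1*(exp(6*I*pi/7))*conj(exp(4*I*pi/7)) + 1*(exp(2*I*pi/7))*conj(exp(6*I*pi/7)) + 1*(exp(-2*I*pi/7))*conj(exp(-6*I*pi/7)) + 1*(exp(-6*I*pi/7))*conj(exp(-4*I*pi/7)) + 1*(exp(4*I*pi/7))*conj(exp(-2*I*pi/7))]
      = (1/7)[(1) + (exp(-6*I*pi/7)) + (exp(2*I*pi/7)) + (exp(-4*I*pi/7)) + (exp(4*I*pi/7)) + (exp(-2*I*pi/7)) + (exp(6*I*pi/7))] = 0/7 = 0
  <chi_2*chi_3, chi_2> = (1/7)[1*(1)*conj(1) + 1*(exp(-4*I*pi/7))*conj(exp(4*I*pi/7)) + 1*(exp(6*I*pi/7))*conj(exp(-6*I*pi/7)) + 1*(exp(2*I*pi/7))*conj(exp(-2*I*pi/7)) + 1*(exp(-2*I*pi/7))*conj(exp(2*I*pi/7)) + 1*(exp(-6*I*pi/7))*conj(exp(6*I*pi/7)) + 1*(exp(4*I*pi/7))*conj(exp(-4*I*pi/7))]
      = (1/7)[(1) + (exp(6*I*pi/7)) + (exp(-2*I*pi/7)) + (exp(4*I*pi/7)) + (exp(-4*I*pi/7)) + (exp(2*I*pi/7)) + (exp(-6*I*pi/7))] = 0/7 = 0
  <chi_2*chi_3, chi_3> = (1/7)[1*(1)*conj(1) + 1*(exp(-4*I*pi/7))*conj(exp(6*I*pi/7)) + 1*(exp(6*I*pi/7))*conj(exp(-2*I*pi/7)) + 1*(exp(2*I*pi/7))*conj(exp(4*I*pi/7)) + 1*(exp(-2*I*pi/7))*conj(exp(-4*I*pi/7)) + 1*(exp(-6*I*pi/7))*conj(exp(2*I*pi/7)) + 1*(exp(4*I*pi/7))*conj(exp(-6*I*pi/7))]
      = (1/7)[(1) + (exp(4*I*pi/7)) + (exp(-6*I*pi/7)) + (exp(-2*I*pi/7)) + (exp(2*I*pi/7)) + (exp(6*I*pi/7)) + (exp(-4*I*pi/7))] = 0/7 = 0
  <chi_2*chi_3, chi_4> = (1/7)[1*(1)*conj(1) + 1*(exp(-4*I*pi/7))*conj(exp(-6*I*pi/7)) + 1*(exp(6*I*pi/7))*conj(exp(2*I*pi/7)) + 1*(exp(2*I*pi/7))*conj(exp(-4*I*pi/7)) + 1*(exp(-2*I*pi/7))*conj(exp(4*I*pi/7)) + 1*(exp(-6*I*pi/7))*conj(exp(-2*I*pi/7)) + 1*(exp(4*I*pi/7))*conj(exp(6*I*pi/7))]
      = (1/7)[(1) + (exp(2*I*pi/7)) + (exp(4*I*pi/7)) + (exp(6*I*pi/7)) + (exp(-6*I*pi/7)) + (exp(-4*I*pi/7)) + (exp(-2*I*pi/7))] = 0/7 = 0
  <chi_2*chi_3, chi_5> = (1/7)[1*(1)*conj(1) + 1*(exp(-4*I*pi/7))*conj(exp(-4*I*pi/7)) + 1*(exp(6*I*pi/7))*conj(exp(6*I*pi/7)) + 1*(exp(2*I*pi/7))*conj(exp(2*I*pi/7)) + 1*(exp(-2*I*pi/7))*conj(exp(-2*I*pi/7)) + 1*(exp(-6*I*pi/7))*conj(exp(-6*I*pi/7)) + 1*(exp(4*I*pi/7))*conj(exp(4*I*pi/7))]
      = (1/7)[(1) + (1) + (1) + (1) + (1) + (1) + (1)] = 7/7 = 1
  <chi_2*chi_3, chi_6> = (1/7)[1*(1)*conj(1) + 1*(exp(-4*I*pi/7))*conj(exp(-2*I*pi/7)) + 1*(exp(6*I*pi/7))*conj(exp(-4*I*pi/7)) + 1*(exp(2*I*pi/7))*conj(exp(-6*I*pi/7)) + 1*(exp(-2*I*pi/7))*conj(exp(6*I*pi/7)) + 1*(exp(-6*I*pi/7))*conj(exp(4*I*pi/7)) + 1*(exp(4*I*pi/7))*conj(exp(2*I*pi/7))]
      = (1/7)[(1) + (exp(-2*I*pi/7)) + (exp(-4*I*pi/7)) + (exp(-6*I*pi/7)) + (exp(6*I*pi/7)) + (exp(4*I*pi/7)) + (exp(2*I*pi/7))] = 0/7 = 0
(Exp terms are combined using exp(i*s)*conj(exp(i*t)) = exp(i*(s-t)), and sums of them are collapsed using the identity that for every m > 1 the m distinct m-th roots of unity sum to 0, e.g. 1 + exp(2*I*pi/3) + exp(-2*I*pi/3) = 0.)
Hence the multiplicities are chi_5: 1. Dimension check: dim(chi_2)*dim(chi_3) = 1*1 = 1 and sum (mult * dim) = 1*1 = 1.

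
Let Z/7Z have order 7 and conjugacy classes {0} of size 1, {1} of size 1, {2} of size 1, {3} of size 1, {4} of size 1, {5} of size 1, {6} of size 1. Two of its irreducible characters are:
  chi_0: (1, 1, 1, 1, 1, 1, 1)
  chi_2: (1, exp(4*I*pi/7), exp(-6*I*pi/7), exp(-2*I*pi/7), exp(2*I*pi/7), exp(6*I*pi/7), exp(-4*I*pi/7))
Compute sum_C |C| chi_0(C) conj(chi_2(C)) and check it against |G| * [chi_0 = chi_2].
Sum = 0; so <chi_0, chi_2> = 0 (distinct irreducibles are orthogonal).

Argument: Compute term by term over conjugacy classes (|C| * chi_0(C) * conj(chi_2(C))):
  1*(1)*conj(1) + 1*(1)*conj(exp(4*I*pi/7)) + 1*(1)*conj(exp(-6*I*pi/7)) + 1*(1)*conj(exp(-2*I*pi/7)) + 1*(1)*conj(exp(2*I*pi/7)) + 1*(1)*conj(exp(6*I*pi/7)) + 1*(1)*conj(exp(-4*I*pi/7))
  = (1) + (exp(-4*I*pi/7)) + (exp(6*I*pi/7)) + (exp(2*I*pi/7)) + (exp(-2*I*pi/7)) + (exp(-6*I*pi/7)) + (exp(4*I*pi/7))
  = 0.
(Exp terms are combined using exp(i*s)*conj(exp(i*t)) = exp(i*(s-t)), and sums of them are collapsed using the identity that for every m > 1 the m distinct m-th roots of unity sum to 0, e.g. 1 + exp(2*I*pi/3) + exp(-2*I*pi/3) = 0.)
Dividing by |G| = 7 gives 0/7 = 0, matching the row-orthogonality relation <chi_0, chi_2> = [chi_0 = chi_2].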